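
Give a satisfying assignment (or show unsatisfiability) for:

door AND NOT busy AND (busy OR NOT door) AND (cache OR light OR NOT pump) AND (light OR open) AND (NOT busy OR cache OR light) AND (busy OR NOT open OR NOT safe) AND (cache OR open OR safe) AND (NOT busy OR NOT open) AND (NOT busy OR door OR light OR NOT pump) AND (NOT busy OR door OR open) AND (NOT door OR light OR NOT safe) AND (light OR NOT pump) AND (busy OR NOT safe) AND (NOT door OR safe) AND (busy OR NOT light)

Case busy = True:
  Clause (NOT busy) is falsified — contradiction.
Case busy = False:
  (door) forces door = True.
  Clause (busy OR NOT door) is falsified — contradiction.
Both cases fail, so the formula is unsatisfiable.

No satisfying assignment exists.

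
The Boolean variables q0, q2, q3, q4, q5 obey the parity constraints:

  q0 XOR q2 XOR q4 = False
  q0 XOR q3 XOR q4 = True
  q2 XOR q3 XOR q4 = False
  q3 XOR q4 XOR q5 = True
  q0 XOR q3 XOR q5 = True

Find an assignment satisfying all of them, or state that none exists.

q0 = True; q2 = False; q3 = True; q4 = True; q5 = True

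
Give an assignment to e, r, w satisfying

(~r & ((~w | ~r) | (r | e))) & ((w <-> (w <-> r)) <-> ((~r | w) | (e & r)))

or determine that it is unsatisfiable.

Case r = True: the conjunct ~r is False.
Case r = False: the formula simplifies to w <-> ~w.
  w = True: this becomes True <-> ~True = False.
  w = False: this becomes False <-> ~False = False.
Both cases fail — unsatisfiable.

UNSATISFIABLE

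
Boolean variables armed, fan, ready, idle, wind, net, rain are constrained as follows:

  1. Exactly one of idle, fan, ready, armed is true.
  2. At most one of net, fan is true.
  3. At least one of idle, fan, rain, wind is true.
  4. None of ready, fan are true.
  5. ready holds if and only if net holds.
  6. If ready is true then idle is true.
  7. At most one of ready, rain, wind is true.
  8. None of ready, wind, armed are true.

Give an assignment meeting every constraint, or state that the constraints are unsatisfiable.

armed=F, fan=F, ready=F, idle=T, wind=F, net=F, rain=F

  (1) {idle, fan, ready, armed}: 1 true — exactly one ✓
  (2) {net, fan}: 0 true — at most one ✓
  (3) {idle, fan, rain, wind}: 1 true — at least one ✓
  (4) {ready, fan}: 0 true — none ✓
  (5) ready=F, net=F — same ✓
  (6) ready=F ⇒ idle: vacuous ✓
  (7) {ready, rain, wind}: 0 true — at most one ✓
  (8) {ready, wind, armed}: 0 true — none ✓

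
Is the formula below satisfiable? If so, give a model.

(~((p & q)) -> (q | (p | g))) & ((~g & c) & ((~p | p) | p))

c = True; g = False; p = False; q = True

  ~((p & q)) -> (q | (p | g)) = True
    ~((p & q)) = True
      p & q = False
    q | (p | g) = True
      p | g = False
  (~g & c) & ((~p | p) | p) = True
    ~g & c = True
      ~g = True
    (~p | p) | p = True
      ~p | p = True
        ~p = True
Both conjuncts True, so the formula holds.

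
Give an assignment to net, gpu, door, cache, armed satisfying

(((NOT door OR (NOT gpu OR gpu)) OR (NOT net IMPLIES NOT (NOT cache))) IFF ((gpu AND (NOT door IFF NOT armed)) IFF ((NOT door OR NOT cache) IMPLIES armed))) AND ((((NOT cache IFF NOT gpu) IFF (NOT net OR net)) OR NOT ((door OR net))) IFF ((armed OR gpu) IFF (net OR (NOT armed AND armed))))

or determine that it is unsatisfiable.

net: False; gpu: False; door: False; cache: True; armed: False

  ((NOT door OR (NOT gpu OR gpu)) OR (NOT net IMPLIES NOT (NOT cache))) IFF ((gpu AND (NOT door IFF NOT armed)) IFF ((NOT door OR NOT cache) IMPLIES armed)) = True
    (NOT door OR (NOT gpu OR gpu)) OR (NOT net IMPLIES NOT (NOT cache)) = True
      NOT door OR (NOT gpu OR gpu) = True
        NOT door = True
        NOT gpu OR gpu = True
          NOT gpu = True
      NOT net IMPLIES NOT (NOT cache) = True
        NOT net = True
        NOT (NOT cache) = True
          NOT cache = False
    (gpu AND (NOT door IFF NOT armed)) IFF ((NOT door OR NOT cache) IMPLIES armed) = True
      gpu AND (NOT door IFF NOT armed) = False
        NOT door IFF NOT armed = True
          NOT door = True
          NOT armed = True
      (NOT door OR NOT cache) IMPLIES armed = False
        NOT door OR NOT cache = True
          NOT door = True
          NOT cache = False
  (((NOT cache IFF NOT gpu) IFF (NOT net OR net)) OR NOT ((door OR net))) IFF ((armed OR gpu) IFF (net OR (NOT armed AND armed))) = True
    ((NOT cache IFF NOT gpu) IFF (NOT net OR net)) OR NOT ((door OR net)) = True
      (NOT cache IFF NOT gpu) IFF (NOT net OR net) = False
        NOT cache IFF NOT gpu = False
          NOT cache = False
          NOT gpu = True
        NOT net OR net = True
          NOT net = True
      NOT ((door OR net)) = True
        door OR net = False
    (armed OR gpu) IFF (net OR (NOT armed AND armed)) = True
      armed OR gpu = False
      net OR (NOT armed AND armed) = False
        NOT armed AND armed = False
          NOT armed = True
Both conjuncts True, so the formula holds.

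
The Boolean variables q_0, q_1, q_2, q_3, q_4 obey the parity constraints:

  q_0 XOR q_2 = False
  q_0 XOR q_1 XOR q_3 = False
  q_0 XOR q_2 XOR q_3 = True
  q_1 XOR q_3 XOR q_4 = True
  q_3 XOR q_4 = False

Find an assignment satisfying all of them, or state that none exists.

q_0 = False, q_1 = True, q_2 = False, q_3 = True, q_4 = True

q_0 XOR q_2 = F XOR F = False ✓
q_0 XOR q_1 XOR q_3 = F XOR T XOR T = False ✓
q_0 XOR q_2 XOR q_3 = F XOR F XOR T = True ✓
q_1 XOR q_3 XOR q_4 = T XOR T XOR T = True ✓
q_3 XOR q_4 = T XOR T = False ✓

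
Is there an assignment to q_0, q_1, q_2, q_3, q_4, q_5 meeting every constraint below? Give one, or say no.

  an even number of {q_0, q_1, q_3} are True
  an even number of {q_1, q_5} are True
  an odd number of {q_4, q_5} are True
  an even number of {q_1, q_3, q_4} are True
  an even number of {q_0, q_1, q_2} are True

q_0: True; q_1: False; q_2: True; q_3: True; q_4: True; q_5: False

{q_0, q_1, q_3}: 2 true → even ✓
{q_1, q_5}: 0 true → even ✓
{q_4, q_5}: 1 true → odd ✓
{q_1, q_3, q_4}: 2 true → even ✓
{q_0, q_1, q_2}: 2 true → even ✓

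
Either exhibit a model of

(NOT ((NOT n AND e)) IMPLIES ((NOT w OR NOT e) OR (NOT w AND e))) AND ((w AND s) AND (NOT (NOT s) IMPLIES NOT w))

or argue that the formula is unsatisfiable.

Unsatisfiable — no assignment works.

Case w = True: the formula simplifies to (NOT ((NOT n AND e)) IMPLIES NOT e) AND (s AND NOT s).
  s = True: the conjunct NOT s is False.
  s = False: the conjunct s is False.
Case w = False: the conjunct w is False.
Both cases fail — unsatisfiable.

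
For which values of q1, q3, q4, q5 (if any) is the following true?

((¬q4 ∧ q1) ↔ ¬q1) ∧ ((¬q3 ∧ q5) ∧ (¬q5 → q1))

q1: True, q3: False, q4: True, q5: True

  (¬q4 ∧ q1) ↔ ¬q1 = True
    ¬q4 ∧ q1 = False
      ¬q4 = False
    ¬q1 = False
  (¬q3 ∧ q5) ∧ (¬q5 → q1) = True
    ¬q3 ∧ q5 = True
      ¬q3 = True
    ¬q5 → q1 = True
      ¬q5 = False
Both conjuncts True, so the formula holds.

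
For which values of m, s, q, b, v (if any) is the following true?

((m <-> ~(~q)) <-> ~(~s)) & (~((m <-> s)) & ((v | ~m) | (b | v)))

m=T, s=F, q=F, b=T, v=T

  (m <-> ~(~q)) <-> ~(~s) = True
    m <-> ~(~q) = False
      ~(~q) = False
        ~q = True
    ~(~s) = False
      ~s = True
  ~((m <-> s)) & ((v | ~m) | (b | v)) = True
    ~((m <-> s)) = True
      m <-> s = False
    (v | ~m) | (b | v) = True
      v | ~m = True
        ~m = False
      b | v = True
Both conjuncts True, so the formula holds.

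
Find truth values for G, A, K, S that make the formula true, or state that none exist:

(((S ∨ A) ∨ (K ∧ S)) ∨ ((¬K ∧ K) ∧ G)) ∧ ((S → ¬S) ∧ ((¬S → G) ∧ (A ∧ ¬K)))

G=T, A=T, K=F, S=F

  ((S ∨ A) ∨ (K ∧ S)) ∨ ((¬K ∧ K) ∧ G) = True
    (S ∨ A) ∨ (K ∧ S) = True
      S ∨ A = True
      K ∧ S = False
    (¬K ∧ K) ∧ G = False
      ¬K ∧ K = False
        ¬K = True
  (S → ¬S) ∧ ((¬S → G) ∧ (A ∧ ¬K)) = True
    S → ¬S = True
      ¬S = True
    (¬S → G) ∧ (A ∧ ¬K) = True
      ¬S → G = True
        ¬S = True
      A ∧ ¬K = True
        ¬K = True
Both conjuncts True, so the formula holds.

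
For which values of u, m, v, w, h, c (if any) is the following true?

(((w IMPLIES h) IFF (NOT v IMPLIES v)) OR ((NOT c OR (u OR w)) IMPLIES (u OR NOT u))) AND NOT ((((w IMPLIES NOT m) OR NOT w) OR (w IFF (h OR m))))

The conjunct NOT ((((w IMPLIES NOT m) OR NOT w) OR (w IFF (h OR m)))) is unsatisfiable on its own:
  m=F, w=F, h=F: evaluates to False.
  m=F, w=F, h=T: evaluates to False.
  m=F, w=T, h=F: evaluates to False.
  m=F, w=T, h=T: evaluates to False.
  m=T, w=F, h=F: evaluates to False.
  m=T, w=F, h=T: evaluates to False.
  m=T, w=T, h=F: evaluates to False.
  m=T, w=T, h=T: evaluates to False.
So the whole conjunction is unsatisfiable.

The formula is unsatisfiable.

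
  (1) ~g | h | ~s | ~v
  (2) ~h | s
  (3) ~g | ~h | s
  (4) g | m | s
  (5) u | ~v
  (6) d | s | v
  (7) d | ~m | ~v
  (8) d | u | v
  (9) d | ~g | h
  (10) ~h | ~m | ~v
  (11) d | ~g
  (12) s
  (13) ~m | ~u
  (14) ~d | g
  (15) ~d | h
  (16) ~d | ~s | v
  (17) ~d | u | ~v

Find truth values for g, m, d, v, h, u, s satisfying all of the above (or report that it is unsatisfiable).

Unit clause (s) forces s = True.
Set g = False.
  then (~d | g) forces d = False.
Set m = False.
Set v = False.
  then (d | u | v) forces u = True.
Set h = True.
All clauses satisfied.

g = False, m = False, d = False, v = False, h = True, u = True, s = True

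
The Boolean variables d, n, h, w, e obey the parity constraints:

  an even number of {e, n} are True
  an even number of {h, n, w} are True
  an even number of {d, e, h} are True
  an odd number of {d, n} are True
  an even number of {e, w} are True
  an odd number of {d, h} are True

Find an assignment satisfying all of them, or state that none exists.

UNSATISFIABLE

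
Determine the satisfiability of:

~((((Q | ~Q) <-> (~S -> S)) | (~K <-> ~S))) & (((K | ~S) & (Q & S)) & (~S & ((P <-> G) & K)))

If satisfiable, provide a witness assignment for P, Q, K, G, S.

Case S = True: the conjunct ~S is False.
Case S = False: the conjunct S is False.
Both cases fail — unsatisfiable.

No satisfying assignment exists.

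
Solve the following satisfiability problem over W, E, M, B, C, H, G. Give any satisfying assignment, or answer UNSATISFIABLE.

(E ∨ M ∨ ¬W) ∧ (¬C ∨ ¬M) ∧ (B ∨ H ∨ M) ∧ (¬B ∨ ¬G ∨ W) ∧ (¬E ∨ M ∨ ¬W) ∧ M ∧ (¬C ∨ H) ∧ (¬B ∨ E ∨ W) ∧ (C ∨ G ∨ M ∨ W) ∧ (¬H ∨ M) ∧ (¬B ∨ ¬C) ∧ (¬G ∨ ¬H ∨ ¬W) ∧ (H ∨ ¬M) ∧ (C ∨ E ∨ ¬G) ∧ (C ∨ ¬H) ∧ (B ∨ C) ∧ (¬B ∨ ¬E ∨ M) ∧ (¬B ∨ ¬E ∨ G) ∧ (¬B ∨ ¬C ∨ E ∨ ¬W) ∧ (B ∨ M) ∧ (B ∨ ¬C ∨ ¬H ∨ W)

Unsatisfiable

Case M = True:
  (¬C ∨ ¬M) forces C = False.
  (H ∨ ¬M) forces H = True.
  Clause (C ∨ ¬H) is falsified — contradiction.
Case M = False:
  Clause (M) is falsified — contradiction.
Both cases fail, so the formula is unsatisfiable.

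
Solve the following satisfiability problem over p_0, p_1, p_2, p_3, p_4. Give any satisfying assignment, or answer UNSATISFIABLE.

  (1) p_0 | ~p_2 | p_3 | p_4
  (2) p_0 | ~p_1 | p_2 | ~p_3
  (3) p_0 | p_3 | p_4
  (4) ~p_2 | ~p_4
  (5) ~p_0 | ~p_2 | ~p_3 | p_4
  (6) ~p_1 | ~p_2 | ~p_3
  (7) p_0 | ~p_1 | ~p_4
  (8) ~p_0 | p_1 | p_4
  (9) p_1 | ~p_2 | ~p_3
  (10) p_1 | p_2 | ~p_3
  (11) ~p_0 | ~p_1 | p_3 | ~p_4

Set p_0 = True.
Set p_1 = False.
  then (~p_0 | p_1 | p_4) forces p_4 = True.
  then (~p_2 | ~p_4) forces p_2 = False.
  then (p_1 | p_2 | ~p_3) forces p_3 = False.
All clauses satisfied.

p_0 = True, p_1 = False, p_2 = False, p_3 = False, p_4 = True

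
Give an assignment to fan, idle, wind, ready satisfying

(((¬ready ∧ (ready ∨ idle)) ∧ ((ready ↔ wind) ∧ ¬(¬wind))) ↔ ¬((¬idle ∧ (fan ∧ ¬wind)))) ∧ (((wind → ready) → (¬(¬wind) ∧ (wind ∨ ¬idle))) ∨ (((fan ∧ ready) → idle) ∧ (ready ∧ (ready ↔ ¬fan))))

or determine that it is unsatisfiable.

Unsatisfiable — no assignment works.

Case wind = True: the formula simplifies to (¬ready ∧ (ready ∨ idle)) ∧ ready.
  ready = True: the conjunct ¬ready is False.
  ready = False: the conjunct ready is False.
Case wind = False: the formula simplifies to (¬idle ∧ fan) ∧ (((fan ∧ ready) → idle) ∧ (ready ∧ (ready ↔ ¬fan))).
  fan = True: simplifies to ¬idle ∧ ((ready → idle) ∧ (ready ∧ ¬ready)).
    ready = True: the conjunct ¬ready is False.
    ready = False: the conjunct ready is False.
  fan = False: the conjunct fan is False.
Both cases fail — unsatisfiable.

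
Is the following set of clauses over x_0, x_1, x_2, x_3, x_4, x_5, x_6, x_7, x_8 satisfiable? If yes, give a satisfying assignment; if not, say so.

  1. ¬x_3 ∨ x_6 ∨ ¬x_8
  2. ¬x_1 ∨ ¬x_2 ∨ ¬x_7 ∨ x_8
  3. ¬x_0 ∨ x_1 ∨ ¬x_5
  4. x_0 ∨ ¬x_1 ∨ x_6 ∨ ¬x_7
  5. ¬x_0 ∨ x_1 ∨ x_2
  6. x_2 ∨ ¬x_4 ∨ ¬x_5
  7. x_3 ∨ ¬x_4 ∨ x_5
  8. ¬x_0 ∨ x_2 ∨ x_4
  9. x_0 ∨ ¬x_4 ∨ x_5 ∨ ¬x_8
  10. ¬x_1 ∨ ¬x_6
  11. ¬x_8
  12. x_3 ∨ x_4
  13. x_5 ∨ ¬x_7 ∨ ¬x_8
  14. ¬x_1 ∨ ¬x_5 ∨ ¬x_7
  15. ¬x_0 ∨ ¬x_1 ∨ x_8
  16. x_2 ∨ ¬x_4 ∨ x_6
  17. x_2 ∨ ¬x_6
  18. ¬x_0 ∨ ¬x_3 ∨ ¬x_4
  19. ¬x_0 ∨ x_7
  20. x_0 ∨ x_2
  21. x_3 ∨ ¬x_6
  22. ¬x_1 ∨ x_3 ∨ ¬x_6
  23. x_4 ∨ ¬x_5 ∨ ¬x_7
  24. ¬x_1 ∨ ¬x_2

x_0 = False, x_1 = False, x_2 = True, x_3 = True, x_4 = True, x_5 = False, x_6 = True, x_7 = True, x_8 = False

Unit clause (¬x_8) forces x_8 = False.
Set x_0 = False.
  then (x_0 ∨ x_2) forces x_2 = True.
  then (¬x_1 ∨ ¬x_2) forces x_1 = False.
Set x_3 = True.
Set x_4 = True.
Set x_5 = False.
Set x_6 = True.
Set x_7 = True.
All clauses satisfied.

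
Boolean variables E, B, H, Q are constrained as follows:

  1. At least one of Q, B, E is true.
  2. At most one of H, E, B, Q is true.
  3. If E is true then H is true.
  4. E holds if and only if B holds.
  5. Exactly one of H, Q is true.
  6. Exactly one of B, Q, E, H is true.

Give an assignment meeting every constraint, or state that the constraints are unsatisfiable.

E=F, B=F, H=F, Q=T

  (1) {Q, B, E}: 1 true — at least one ✓
  (2) {H, E, B, Q}: 1 true — at most one ✓
  (3) E=F ⇒ H: vacuous ✓
  (4) E=F, B=F — same ✓
  (5) {H, Q}: 1 true — exactly one ✓
  (6) {B, Q, E, H}: 1 true — exactly one ✓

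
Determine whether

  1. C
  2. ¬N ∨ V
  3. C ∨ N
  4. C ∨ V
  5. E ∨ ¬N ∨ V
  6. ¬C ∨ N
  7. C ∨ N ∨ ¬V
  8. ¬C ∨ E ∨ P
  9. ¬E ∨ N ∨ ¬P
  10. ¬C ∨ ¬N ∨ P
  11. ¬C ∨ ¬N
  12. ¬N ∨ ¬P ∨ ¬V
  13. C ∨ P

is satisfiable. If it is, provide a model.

Unsatisfiable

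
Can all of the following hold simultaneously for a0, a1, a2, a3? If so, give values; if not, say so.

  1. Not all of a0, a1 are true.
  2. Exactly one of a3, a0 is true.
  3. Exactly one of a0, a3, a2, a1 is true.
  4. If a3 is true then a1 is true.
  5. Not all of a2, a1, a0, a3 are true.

a0 = True; a1 = False; a2 = False; a3 = False

  (1) {a0, a1}: 1/2 true — not all ✓
  (2) {a3, a0}: 1 true — exactly one ✓
  (3) {a0, a3, a2, a1}: 1 true — exactly one ✓
  (4) a3=F ⇒ a1: vacuous ✓
  (5) {a2, a1, a0, a3}: 1/4 true — not all ✓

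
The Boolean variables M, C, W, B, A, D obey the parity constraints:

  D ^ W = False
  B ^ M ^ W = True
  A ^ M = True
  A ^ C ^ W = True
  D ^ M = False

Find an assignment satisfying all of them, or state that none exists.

M = True, C = False, W = True, B = True, A = False, D = True

D ^ W = T ^ T = False ✓
B ^ M ^ W = T ^ T ^ T = True ✓
A ^ M = F ^ T = True ✓
A ^ C ^ W = F ^ F ^ T = True ✓
D ^ M = T ^ T = False ✓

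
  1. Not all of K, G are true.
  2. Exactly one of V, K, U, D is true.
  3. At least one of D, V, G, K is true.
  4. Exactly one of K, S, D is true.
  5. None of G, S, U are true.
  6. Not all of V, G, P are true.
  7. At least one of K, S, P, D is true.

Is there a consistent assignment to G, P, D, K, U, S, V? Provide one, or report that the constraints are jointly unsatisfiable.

G = False; P = True; D = False; K = True; U = False; S = False; V = False

  (1) {K, G}: 1/2 true — not all ✓
  (2) {V, K, U, D}: 1 true — exactly one ✓
  (3) {D, V, G, K}: 1 true — at least one ✓
  (4) {K, S, D}: 1 true — exactly one ✓
  (5) {G, S, U}: 0 true — none ✓
  (6) {V, G, P}: 1/3 true — not all ✓
  (7) {K, S, P, D}: 2 true — at least one ✓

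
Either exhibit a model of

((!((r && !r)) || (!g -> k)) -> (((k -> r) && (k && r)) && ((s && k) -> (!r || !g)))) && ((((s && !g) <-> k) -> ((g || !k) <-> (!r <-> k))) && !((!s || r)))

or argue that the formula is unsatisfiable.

Unsatisfiable

Case r = True: the conjunct !((!s || r)) becomes !((!s || True)) = False.
Case r = False: the conjunct (!((r && !r)) || (!g -> k)) -> (((k -> r) && (k && r)) && ((s && k) -> (!r || !g))) becomes (True || (!g -> k)) -> (False && True) = False.
Both cases fail — unsatisfiable.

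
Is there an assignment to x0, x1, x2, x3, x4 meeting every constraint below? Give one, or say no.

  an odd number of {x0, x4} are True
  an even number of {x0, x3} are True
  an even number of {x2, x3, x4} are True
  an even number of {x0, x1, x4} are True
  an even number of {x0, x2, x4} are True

x0=T, x1=T, x2=T, x3=T, x4=F

{x0, x4}: 1 true → odd ✓
{x0, x3}: 2 true → even ✓
{x2, x3, x4}: 2 true → even ✓
{x0, x1, x4}: 2 true → even ✓
{x0, x2, x4}: 2 true → even ✓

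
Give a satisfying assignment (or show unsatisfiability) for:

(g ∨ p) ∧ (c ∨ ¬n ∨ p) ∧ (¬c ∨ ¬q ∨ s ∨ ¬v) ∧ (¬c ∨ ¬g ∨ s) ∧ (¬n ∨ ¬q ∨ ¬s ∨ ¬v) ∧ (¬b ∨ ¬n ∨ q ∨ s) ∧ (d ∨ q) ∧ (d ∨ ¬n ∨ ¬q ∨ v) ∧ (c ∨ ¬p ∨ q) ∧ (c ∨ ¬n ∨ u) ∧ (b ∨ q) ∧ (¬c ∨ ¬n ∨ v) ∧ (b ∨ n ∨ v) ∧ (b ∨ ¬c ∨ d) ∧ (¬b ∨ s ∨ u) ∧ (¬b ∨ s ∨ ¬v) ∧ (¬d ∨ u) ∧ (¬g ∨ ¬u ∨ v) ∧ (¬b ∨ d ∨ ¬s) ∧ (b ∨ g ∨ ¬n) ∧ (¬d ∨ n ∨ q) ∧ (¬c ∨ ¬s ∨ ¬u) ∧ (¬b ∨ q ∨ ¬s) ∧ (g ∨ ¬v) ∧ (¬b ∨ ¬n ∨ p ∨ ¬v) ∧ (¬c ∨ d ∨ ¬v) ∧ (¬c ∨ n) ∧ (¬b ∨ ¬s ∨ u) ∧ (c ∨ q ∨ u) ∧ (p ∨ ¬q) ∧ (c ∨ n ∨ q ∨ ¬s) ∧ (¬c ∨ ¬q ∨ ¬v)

b=F; s=F; g=T; c=F; u=F; d=F; v=T; p=T; n=F; q=T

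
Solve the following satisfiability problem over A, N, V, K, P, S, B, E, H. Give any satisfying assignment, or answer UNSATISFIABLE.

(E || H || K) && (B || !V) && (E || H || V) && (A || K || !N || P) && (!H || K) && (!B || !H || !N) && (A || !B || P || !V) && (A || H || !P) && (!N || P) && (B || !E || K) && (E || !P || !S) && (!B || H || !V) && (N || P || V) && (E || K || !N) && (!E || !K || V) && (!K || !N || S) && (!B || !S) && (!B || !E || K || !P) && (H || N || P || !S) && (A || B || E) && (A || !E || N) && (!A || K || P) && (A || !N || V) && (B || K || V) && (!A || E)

Set A = False.
Set N = False.
  then (A || !E || N) forces E = False.
  then (A || B || E) forces B = True.
  then (!B || !S) forces S = False.
Set V = False.
  then (E || H || V) forces H = True.
  then (!H || K) forces K = True.
  then (N || P || V) forces P = True.
All clauses satisfied.

A = False, N = False, V = False, K = True, P = True, S = False, B = True, E = False, H = True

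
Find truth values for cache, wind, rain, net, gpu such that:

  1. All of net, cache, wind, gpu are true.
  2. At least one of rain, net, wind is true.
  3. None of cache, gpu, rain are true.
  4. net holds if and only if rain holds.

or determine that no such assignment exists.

Unsatisfiable — no assignment works.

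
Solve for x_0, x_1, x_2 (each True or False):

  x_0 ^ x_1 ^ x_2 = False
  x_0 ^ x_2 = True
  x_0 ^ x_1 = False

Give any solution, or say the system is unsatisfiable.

x_0 = True; x_1 = True; x_2 = False

x_0 ^ x_1 ^ x_2 = T ^ T ^ F = False ✓
x_0 ^ x_2 = T ^ F = True ✓
x_0 ^ x_1 = T ^ T = False ✓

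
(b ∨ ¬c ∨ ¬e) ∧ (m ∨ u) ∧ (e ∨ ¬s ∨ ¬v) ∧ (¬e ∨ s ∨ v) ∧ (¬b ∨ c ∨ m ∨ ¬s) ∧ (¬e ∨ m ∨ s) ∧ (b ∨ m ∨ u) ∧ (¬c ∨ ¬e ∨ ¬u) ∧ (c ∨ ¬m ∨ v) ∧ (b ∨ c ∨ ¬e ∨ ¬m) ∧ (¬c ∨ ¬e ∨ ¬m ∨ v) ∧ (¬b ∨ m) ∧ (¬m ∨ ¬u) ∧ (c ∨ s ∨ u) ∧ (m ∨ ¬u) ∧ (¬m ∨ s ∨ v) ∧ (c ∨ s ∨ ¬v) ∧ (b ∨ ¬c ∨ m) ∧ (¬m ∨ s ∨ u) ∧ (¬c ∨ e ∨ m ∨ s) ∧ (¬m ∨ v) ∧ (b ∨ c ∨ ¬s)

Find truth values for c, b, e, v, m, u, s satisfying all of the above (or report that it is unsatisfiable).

Set c = True.
Set b = True.
  then (¬b ∨ m) forces m = True.
  then (¬m ∨ ¬u) forces u = False.
  then (¬m ∨ s ∨ u) forces s = True.
  then (¬m ∨ v) forces v = True.
  then (e ∨ ¬s ∨ ¬v) forces e = True.
All clauses satisfied.

c=T, b=T, e=T, v=T, m=T, u=F, s=T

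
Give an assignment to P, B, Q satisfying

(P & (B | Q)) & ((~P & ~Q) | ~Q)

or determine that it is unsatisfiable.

P: True; B: True; Q: False

  P & (B | Q) = True
    B | Q = True
  (~P & ~Q) | ~Q = True
    ~P & ~Q = False
      ~P = False
      ~Q = True
    ~Q = True
Both conjuncts True, so the formula holds.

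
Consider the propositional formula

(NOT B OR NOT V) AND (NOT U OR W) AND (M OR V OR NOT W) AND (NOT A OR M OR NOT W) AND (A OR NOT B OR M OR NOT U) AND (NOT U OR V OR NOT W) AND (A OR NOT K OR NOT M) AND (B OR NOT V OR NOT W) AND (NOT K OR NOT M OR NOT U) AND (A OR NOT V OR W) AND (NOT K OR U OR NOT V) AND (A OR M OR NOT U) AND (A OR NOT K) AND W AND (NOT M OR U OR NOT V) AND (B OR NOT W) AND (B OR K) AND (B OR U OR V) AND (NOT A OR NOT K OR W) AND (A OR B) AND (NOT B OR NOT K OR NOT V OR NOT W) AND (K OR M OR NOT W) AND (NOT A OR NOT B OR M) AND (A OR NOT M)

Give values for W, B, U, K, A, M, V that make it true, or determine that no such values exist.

Unit clause (W) forces W = True.
In (B OR NOT W) only B is left, so B = True.
In (NOT B OR NOT V) only NOT V is left, so V = False.
In (M OR V OR NOT W) only M is left, so M = True.
In (NOT U OR V OR NOT W) only NOT U is left, so U = False.
In (A OR NOT M) only A is left, so A = True.
Set K = True.
All clauses satisfied.

W=T, B=T, U=F, K=T, A=T, M=T, V=F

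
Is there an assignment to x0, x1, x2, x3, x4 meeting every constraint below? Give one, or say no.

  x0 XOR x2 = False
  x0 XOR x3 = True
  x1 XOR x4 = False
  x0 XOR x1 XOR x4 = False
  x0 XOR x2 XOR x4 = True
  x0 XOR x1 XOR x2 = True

x0: False, x1: True, x2: False, x3: True, x4: True

x0 XOR x2 = F XOR F = False ✓
x0 XOR x3 = F XOR T = True ✓
x1 XOR x4 = T XOR T = False ✓
x0 XOR x1 XOR x4 = F XOR T XOR T = False ✓
x0 XOR x2 XOR x4 = F XOR F XOR T = True ✓
x0 XOR x1 XOR x2 = F XOR T XOR F = True ✓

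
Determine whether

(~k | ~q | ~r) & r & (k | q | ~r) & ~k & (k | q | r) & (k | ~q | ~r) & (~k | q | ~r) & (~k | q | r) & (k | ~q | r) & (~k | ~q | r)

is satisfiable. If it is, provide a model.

Unsatisfiable

Case r = True:
  (~k) forces k = False.
  (k | q | ~r) forces q = True.
  Clause (k | ~q | ~r) is falsified — contradiction.
Case r = False:
  Clause (r) is falsified — contradiction.
Both cases fail, so the formula is unsatisfiable.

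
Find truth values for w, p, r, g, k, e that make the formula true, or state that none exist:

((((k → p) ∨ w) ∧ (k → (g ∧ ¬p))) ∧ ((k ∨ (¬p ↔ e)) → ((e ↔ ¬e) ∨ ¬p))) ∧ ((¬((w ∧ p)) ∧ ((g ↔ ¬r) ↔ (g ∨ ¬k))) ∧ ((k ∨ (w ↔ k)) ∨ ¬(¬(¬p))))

w = False, p = True, r = False, g = True, k = False, e = True

  (((k → p) ∨ w) ∧ (k → (g ∧ ¬p))) ∧ ((k ∨ (¬p ↔ e)) → ((e ↔ ¬e) ∨ ¬p)) = True
    ((k → p) ∨ w) ∧ (k → (g ∧ ¬p)) = True
      (k → p) ∨ w = True
        k → p = True
      k → (g ∧ ¬p) = True
        g ∧ ¬p = False
          ¬p = False
    (k ∨ (¬p ↔ e)) → ((e ↔ ¬e) ∨ ¬p) = True
      k ∨ (¬p ↔ e) = False
        ¬p ↔ e = False
          ¬p = False
      (e ↔ ¬e) ∨ ¬p = False
        e ↔ ¬e = False
          ¬e = False
        ¬p = False
  (¬((w ∧ p)) ∧ ((g ↔ ¬r) ↔ (g ∨ ¬k))) ∧ ((k ∨ (w ↔ k)) ∨ ¬(¬(¬p))) = True
    ¬((w ∧ p)) ∧ ((g ↔ ¬r) ↔ (g ∨ ¬k)) = True
      ¬((w ∧ p)) = True
        w ∧ p = False
      (g ↔ ¬r) ↔ (g ∨ ¬k) = True
        g ↔ ¬r = True
          ¬r = True
        g ∨ ¬k = True
          ¬k = True
    (k ∨ (w ↔ k)) ∨ ¬(¬(¬p)) = True
      k ∨ (w ↔ k) = True
        w ↔ k = True
      ¬(¬(¬p)) = False
        ¬(¬p) = True
          ¬p = False
Both conjuncts True, so the formula holds.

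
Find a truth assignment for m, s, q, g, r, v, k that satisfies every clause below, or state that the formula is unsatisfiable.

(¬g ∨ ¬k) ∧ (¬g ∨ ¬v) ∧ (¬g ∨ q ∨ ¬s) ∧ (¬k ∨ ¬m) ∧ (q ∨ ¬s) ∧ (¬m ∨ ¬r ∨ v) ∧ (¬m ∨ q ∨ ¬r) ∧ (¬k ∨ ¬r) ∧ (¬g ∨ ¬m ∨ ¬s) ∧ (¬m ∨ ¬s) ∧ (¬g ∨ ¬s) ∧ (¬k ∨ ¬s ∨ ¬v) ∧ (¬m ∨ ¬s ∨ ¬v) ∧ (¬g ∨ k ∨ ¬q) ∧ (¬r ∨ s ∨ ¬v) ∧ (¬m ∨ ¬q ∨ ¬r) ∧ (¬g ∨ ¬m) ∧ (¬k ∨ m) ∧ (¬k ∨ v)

Set m = False.
  then (¬k ∨ m) forces k = False.
Set s = False.
Set q = False.
Set g = True.
  then (¬g ∨ ¬v) forces v = False.
Set r = True.
All clauses satisfied.

m = False; s = False; q = False; g = True; r = True; v = False; k = False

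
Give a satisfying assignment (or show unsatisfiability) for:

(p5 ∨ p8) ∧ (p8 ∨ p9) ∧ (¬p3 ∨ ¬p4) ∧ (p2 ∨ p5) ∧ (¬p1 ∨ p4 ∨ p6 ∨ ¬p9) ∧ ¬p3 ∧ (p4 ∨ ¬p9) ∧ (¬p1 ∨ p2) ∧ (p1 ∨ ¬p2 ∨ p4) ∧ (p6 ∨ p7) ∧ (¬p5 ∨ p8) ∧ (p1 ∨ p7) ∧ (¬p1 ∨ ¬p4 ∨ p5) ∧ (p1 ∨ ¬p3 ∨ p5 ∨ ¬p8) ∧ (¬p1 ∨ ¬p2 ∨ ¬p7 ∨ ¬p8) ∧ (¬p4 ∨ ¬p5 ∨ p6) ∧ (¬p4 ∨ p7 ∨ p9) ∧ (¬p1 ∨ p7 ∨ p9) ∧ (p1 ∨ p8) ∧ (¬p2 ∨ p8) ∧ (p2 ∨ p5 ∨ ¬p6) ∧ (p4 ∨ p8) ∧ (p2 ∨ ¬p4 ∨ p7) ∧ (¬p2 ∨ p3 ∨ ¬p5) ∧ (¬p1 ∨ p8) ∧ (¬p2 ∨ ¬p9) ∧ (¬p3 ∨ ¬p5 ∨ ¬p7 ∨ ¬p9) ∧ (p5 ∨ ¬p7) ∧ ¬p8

Case p8 = True:
  Clause (¬p8) is falsified — contradiction.
Case p8 = False:
  (p5 ∨ p8) forces p5 = True.
  Clause (¬p5 ∨ p8) is falsified — contradiction.
Both cases fail, so the formula is unsatisfiable.

Unsatisfiable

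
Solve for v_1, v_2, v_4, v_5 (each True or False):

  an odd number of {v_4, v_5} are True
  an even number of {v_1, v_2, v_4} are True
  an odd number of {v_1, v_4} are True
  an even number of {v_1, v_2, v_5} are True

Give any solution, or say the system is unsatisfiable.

No satisfying assignment exists.

Adding constraints 1, 2, 4 mod 2: every variable appears an even number of times on the left, so the left side is 0.
But the right sides sum to 1 (mod 2). 0 ≠ 1 — the system is inconsistent.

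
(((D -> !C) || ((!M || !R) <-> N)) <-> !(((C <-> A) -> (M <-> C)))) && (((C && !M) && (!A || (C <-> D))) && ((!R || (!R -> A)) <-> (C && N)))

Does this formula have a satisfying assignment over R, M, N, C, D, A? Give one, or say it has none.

R: False, M: False, N: True, C: True, D: True, A: True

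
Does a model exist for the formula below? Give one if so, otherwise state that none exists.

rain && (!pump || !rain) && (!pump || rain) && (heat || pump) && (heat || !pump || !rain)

heat = True, pump = False, rain = True

Unit clause (rain) forces rain = True.
In (!pump || !rain) only !pump is left, so pump = False.
In (heat || pump) only heat is left, so heat = True.
All clauses satisfied.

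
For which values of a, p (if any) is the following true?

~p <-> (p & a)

a = False, p = True

  ~p <-> (p & a) = True
    ~p = False
    p & a = False
The formula evaluates to True.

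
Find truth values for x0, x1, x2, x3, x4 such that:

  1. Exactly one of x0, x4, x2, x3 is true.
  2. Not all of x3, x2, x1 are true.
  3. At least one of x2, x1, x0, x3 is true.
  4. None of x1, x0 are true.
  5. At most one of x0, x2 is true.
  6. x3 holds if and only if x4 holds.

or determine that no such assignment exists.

x0=F, x1=F, x2=T, x3=F, x4=F

  (1) {x0, x4, x2, x3}: 1 true — exactly one ✓
  (2) {x3, x2, x1}: 1/3 true — not all ✓
  (3) {x2, x1, x0, x3}: 1 true — at least one ✓
  (4) {x1, x0}: 0 true — none ✓
  (5) {x0, x2}: 1 true — at most one ✓
  (6) x3=F, x4=F — same ✓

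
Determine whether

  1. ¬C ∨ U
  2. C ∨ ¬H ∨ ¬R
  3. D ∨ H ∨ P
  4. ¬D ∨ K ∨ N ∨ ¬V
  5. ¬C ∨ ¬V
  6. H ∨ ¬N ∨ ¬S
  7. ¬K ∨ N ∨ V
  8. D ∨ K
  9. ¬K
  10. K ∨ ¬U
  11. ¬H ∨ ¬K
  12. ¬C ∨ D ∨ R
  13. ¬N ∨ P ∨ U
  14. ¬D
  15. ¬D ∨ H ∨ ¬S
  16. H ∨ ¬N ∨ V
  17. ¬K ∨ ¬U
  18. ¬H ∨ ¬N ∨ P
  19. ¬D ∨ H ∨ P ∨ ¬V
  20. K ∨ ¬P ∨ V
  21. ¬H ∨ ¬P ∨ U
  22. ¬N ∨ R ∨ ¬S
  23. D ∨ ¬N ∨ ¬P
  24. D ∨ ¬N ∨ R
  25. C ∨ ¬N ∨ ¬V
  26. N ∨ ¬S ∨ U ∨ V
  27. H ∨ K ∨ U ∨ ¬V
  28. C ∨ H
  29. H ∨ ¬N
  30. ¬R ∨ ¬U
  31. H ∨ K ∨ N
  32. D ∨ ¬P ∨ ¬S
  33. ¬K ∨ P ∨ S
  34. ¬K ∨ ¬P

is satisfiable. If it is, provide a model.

UNSATISFIABLE

Case K = True:
  Clause (¬K) is falsified — contradiction.
Case K = False:
  (D ∨ K) forces D = True.
  Clause (¬D) is falsified — contradiction.
Both cases fail, so the formula is unsatisfiable.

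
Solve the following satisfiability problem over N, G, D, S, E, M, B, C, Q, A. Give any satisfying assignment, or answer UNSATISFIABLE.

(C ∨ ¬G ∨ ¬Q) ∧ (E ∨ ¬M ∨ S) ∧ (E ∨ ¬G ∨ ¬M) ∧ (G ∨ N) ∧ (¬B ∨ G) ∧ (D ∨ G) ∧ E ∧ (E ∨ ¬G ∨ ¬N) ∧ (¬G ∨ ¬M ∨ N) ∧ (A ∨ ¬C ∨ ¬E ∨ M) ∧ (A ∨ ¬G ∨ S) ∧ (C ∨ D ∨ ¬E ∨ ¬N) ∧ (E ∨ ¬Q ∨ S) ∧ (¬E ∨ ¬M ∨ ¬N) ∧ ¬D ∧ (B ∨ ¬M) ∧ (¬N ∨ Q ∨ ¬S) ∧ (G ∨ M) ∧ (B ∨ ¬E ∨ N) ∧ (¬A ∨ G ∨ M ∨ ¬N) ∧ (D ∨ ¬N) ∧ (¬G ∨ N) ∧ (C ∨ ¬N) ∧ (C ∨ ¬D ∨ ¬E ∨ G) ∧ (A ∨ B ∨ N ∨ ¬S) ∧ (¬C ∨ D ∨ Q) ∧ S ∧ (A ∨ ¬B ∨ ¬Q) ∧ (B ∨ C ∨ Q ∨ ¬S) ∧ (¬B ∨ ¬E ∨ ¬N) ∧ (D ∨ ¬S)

Unsatisfiable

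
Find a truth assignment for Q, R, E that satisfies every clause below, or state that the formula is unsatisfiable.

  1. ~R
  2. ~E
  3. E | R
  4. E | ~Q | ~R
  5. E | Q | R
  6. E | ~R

Unsatisfiable

Case R = True:
  Clause (~R) is falsified — contradiction.
Case R = False:
  (~E) forces E = False.
  Clause (E | R) is falsified — contradiction.
Both cases fail, so the formula is unsatisfiable.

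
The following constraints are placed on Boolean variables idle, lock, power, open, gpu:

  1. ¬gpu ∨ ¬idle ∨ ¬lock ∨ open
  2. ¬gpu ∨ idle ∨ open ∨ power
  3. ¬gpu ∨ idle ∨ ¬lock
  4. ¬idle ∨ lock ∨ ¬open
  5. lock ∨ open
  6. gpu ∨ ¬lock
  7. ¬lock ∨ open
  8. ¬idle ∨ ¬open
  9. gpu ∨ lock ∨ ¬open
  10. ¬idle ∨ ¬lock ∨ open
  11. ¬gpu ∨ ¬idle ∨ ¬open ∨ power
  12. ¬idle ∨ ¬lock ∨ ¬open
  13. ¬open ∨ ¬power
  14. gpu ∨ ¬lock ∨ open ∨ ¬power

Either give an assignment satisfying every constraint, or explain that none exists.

idle=F, lock=F, power=F, open=T, gpu=T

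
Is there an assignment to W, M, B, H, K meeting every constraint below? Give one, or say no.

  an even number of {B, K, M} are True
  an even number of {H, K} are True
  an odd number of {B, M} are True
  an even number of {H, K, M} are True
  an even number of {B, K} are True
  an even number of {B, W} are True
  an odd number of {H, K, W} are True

W=T, M=F, B=T, H=T, K=T

{B, K, M}: 2 true → even ✓
{H, K}: 2 true → even ✓
{B, M}: 1 true → odd ✓
{H, K, M}: 2 true → even ✓
{B, K}: 2 true → even ✓
{B, W}: 2 true → even ✓
{H, K, W}: 3 true → odd ✓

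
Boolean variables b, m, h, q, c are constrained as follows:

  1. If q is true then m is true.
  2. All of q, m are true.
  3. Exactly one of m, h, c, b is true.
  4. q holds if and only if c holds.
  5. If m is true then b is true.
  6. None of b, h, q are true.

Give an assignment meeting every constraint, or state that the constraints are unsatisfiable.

Case q = True:
  Constraint (6) is violated (q=T) — contradiction.
Case q = False:
  Constraint (2) is violated (q=F) — contradiction.
Both cases fail — unsatisfiable.

Unsatisfiable — no assignment works.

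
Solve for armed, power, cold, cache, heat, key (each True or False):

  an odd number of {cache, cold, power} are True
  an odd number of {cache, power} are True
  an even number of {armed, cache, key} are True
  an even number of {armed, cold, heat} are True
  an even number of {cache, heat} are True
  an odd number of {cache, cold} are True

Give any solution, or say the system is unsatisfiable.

armed = True, power = False, cold = False, cache = True, heat = True, key = False

{cache, cold, power}: 1 true → odd ✓
{cache, power}: 1 true → odd ✓
{armed, cache, key}: 2 true → even ✓
{armed, cold, heat}: 2 true → even ✓
{cache, heat}: 2 true → even ✓
{cache, cold}: 1 true → odd ✓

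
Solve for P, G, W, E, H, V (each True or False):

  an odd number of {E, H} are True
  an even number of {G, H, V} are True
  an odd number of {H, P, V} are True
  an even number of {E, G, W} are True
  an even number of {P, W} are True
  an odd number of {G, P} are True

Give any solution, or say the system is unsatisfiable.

P = True, G = False, W = True, E = True, H = False, V = False

{E, H}: 1 true → odd ✓
{G, H, V}: 0 true → even ✓
{H, P, V}: 1 true → odd ✓
{E, G, W}: 2 true → even ✓
{P, W}: 2 true → even ✓
{G, P}: 1 true → odd ✓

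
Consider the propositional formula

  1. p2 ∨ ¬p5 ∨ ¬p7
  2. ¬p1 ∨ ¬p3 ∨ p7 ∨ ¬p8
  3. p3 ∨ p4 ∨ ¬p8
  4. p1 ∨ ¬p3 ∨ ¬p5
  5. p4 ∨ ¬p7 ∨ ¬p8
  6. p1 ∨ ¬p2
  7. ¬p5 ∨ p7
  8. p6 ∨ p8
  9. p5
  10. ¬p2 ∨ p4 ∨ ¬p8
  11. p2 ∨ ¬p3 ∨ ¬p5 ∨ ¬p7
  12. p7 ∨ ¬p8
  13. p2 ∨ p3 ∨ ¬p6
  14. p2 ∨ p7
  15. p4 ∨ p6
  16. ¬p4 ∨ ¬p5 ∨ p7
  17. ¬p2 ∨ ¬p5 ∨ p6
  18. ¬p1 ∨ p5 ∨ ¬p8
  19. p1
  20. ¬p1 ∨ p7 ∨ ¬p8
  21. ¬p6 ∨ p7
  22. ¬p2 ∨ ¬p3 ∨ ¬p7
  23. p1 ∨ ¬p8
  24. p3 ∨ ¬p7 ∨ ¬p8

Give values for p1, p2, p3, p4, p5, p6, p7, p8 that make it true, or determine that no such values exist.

p1 = True, p2 = True, p3 = False, p4 = True, p5 = True, p6 = True, p7 = True, p8 = False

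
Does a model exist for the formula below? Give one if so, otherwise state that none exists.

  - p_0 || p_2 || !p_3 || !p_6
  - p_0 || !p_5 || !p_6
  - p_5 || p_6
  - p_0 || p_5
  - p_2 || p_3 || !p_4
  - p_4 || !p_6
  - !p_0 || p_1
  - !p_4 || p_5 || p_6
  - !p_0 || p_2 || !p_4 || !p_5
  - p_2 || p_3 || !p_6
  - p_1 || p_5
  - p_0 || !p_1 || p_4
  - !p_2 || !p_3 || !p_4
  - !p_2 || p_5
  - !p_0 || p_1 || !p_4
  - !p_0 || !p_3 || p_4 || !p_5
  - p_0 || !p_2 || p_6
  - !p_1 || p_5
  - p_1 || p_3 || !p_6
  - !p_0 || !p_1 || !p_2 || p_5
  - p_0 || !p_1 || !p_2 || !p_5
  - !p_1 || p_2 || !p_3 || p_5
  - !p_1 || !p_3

Set p_0 = False.
  then (p_0 || p_5) forces p_5 = True.
  then (p_0 || !p_5 || !p_6) forces p_6 = False.
  then (p_0 || !p_2 || p_6) forces p_2 = False.
Try p_1 = True:
  (p_0 || !p_1 || p_4) forces p_4 = True.
  (p_2 || p_3 || !p_4) forces p_3 = True.
  clause (!p_1 || !p_3) is falsified — backtrack.
So p_1 = False.
Set p_3 = True.
Set p_4 = True.
All clauses satisfied.

p_0 = False; p_1 = False; p_2 = False; p_3 = True; p_4 = True; p_5 = True; p_6 = False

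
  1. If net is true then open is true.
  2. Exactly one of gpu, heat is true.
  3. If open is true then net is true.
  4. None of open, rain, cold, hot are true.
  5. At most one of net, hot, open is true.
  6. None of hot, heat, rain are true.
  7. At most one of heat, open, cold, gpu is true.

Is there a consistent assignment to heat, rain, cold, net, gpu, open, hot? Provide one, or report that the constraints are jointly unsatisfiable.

heat=F; rain=F; cold=F; net=F; gpu=T; open=F; hot=F

  (1) net=F ⇒ open: vacuous ✓
  (2) {gpu, heat}: 1 true — exactly one ✓
  (3) open=F ⇒ net: vacuous ✓
  (4) {open, rain, cold, hot}: 0 true — none ✓
  (5) {net, hot, open}: 0 true — at most one ✓
  (6) {hot, heat, rain}: 0 true — none ✓
  (7) {heat, open, cold, gpu}: 1 true — at most one ✓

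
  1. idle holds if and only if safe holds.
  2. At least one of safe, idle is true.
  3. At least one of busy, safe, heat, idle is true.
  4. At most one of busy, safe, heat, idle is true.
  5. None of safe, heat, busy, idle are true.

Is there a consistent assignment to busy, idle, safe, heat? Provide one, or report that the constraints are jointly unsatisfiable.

Unsatisfiable — no assignment works.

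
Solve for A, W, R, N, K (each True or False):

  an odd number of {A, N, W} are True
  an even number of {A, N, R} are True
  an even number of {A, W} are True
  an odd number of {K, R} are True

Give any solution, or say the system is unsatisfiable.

A = True, W = True, R = False, N = True, K = True

{A, N, W}: 3 true → odd ✓
{A, N, R}: 2 true → even ✓
{A, W}: 2 true → even ✓
{K, R}: 1 true → odd ✓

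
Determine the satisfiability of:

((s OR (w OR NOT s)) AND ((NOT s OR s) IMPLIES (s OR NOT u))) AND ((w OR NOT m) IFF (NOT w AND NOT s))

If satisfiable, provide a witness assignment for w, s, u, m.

w=F, s=F, u=F, m=F

  (s OR (w OR NOT s)) AND ((NOT s OR s) IMPLIES (s OR NOT u)) = True
    s OR (w OR NOT s) = True
      w OR NOT s = True
        NOT s = True
    (NOT s OR s) IMPLIES (s OR NOT u) = True
      NOT s OR s = True
        NOT s = True
      s OR NOT u = True
        NOT u = True
  (w OR NOT m) IFF (NOT w AND NOT s) = True
    w OR NOT m = True
      NOT m = True
    NOT w AND NOT s = True
      NOT w = True
      NOT s = True
Both conjuncts True, so the formula holds.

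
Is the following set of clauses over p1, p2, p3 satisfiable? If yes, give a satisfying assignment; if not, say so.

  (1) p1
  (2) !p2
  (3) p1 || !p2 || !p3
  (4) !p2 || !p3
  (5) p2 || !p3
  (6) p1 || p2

Unit clause (p1) forces p1 = True.
Unit clause (!p2) forces p2 = False.
In (p2 || !p3) only !p3 is left, so p3 = False.
Check each clause:
  (p1): p1 holds.
  (!p2): !p2 holds.
  (p1 || !p2 || !p3): p1 holds.
  (!p2 || !p3): !p2 holds.
  (p2 || !p3): !p3 holds.
  (p1 || p2): p1 holds.
All clauses satisfied.

p1 = True, p2 = False, p3 = False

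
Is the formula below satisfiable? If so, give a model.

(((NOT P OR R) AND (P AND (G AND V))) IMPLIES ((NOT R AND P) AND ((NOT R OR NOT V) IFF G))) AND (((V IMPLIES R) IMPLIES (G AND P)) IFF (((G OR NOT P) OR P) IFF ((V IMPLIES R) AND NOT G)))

R=T; V=F; P=F; G=T

  ((NOT P OR R) AND (P AND (G AND V))) IMPLIES ((NOT R AND P) AND ((NOT R OR NOT V) IFF G)) = True
    (NOT P OR R) AND (P AND (G AND V)) = False
      NOT P OR R = True
        NOT P = True
      P AND (G AND V) = False
        G AND V = False
    (NOT R AND P) AND ((NOT R OR NOT V) IFF G) = False
      NOT R AND P = False
        NOT R = False
      (NOT R OR NOT V) IFF G = True
        NOT R OR NOT V = True
          NOT R = False
          NOT V = True
  ((V IMPLIES R) IMPLIES (G AND P)) IFF (((G OR NOT P) OR P) IFF ((V IMPLIES R) AND NOT G)) = True
    (V IMPLIES R) IMPLIES (G AND P) = False
      V IMPLIES R = True
      G AND P = False
    ((G OR NOT P) OR P) IFF ((V IMPLIES R) AND NOT G) = False
      (G OR NOT P) OR P = True
        G OR NOT P = True
          NOT P = True
      (V IMPLIES R) AND NOT G = False
        V IMPLIES R = True
        NOT G = False
Both conjuncts True, so the formula holds.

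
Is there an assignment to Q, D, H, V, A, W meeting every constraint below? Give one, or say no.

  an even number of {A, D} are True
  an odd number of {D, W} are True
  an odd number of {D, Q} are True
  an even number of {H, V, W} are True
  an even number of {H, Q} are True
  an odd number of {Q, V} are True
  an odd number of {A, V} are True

Adding constraints 1, 3, 6, 7 mod 2: every variable appears an even number of times on the left, so the left side is 0.
But the right sides sum to 1 (mod 2). 0 ≠ 1 — the system is inconsistent.

No satisfying assignment exists.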